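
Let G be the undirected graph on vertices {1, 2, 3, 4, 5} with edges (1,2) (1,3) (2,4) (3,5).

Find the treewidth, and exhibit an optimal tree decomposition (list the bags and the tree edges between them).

Treewidth 1.
One optimal decomposition is:
Bags: B1 = {1, 3}  B2 = {1, 2}  B3 = {3, 5}  B4 = {2, 4}
Tree: B1–B2, B1–B3, B2–B4

Every bag has size at most 2, so the width is 2 − 1 = 1 and tw(G) ≤ 1. G has an edge, so its treewidth is at least 1. Combining the bounds, tw(G) = 1.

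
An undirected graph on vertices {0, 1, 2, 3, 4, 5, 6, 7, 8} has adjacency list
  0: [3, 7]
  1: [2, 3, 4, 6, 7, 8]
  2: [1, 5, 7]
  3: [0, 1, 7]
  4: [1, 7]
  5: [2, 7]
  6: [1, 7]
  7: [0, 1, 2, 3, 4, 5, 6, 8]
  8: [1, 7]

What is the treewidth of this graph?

2

A width-2 tree decomposition is:
Bags: B1 = {1, 2, 7}  B2 = {1, 3, 7}  B3 = {1, 4, 7}  B4 = {1, 6, 7}  B5 = {2, 5, 7}  B6 = {1, 7, 8}  B7 = {0, 3, 7}
Tree: B1–B2, B2–B3, B3–B4, B1–B5, B3–B6, B2–B7
Each bag holds 3 vertices, so the decomposition has width 2, which upper-bounds the treewidth. On the other hand G contains the 3-clique {0, 3, 7}. A clique must lie in a single bag of any decomposition, so no decomposition can have width below 2. The upper and lower bounds meet at 2, so that is the treewidth.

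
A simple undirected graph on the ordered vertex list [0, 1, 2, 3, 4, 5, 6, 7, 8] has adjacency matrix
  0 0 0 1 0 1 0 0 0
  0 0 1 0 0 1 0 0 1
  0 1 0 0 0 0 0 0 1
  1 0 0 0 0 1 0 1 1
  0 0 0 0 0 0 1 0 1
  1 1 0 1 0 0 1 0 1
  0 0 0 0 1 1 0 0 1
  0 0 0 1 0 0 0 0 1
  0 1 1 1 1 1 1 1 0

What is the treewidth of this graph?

2

A width-2 tree decomposition is:
Bags: B1 = {5, 6, 8}  B2 = {3, 5, 8}  B3 = {4, 6, 8}  B4 = {1, 5, 8}  B5 = {3, 7, 8}  B6 = {1, 2, 8}  B7 = {0, 3, 5}
Tree: B1–B2, B1–B3, B1–B4, B2–B5, B4–B6, B2–B7
The largest bag has 3 vertices, giving width 2; this decomposition certifies tw(G) ≤ 2. For the lower bound, the 3 vertices {0, 3, 5} are pairwise adjacent, and any tree decomposition puts a clique entirely inside one bag — forcing width ≥ 2. The upper and lower bounds meet at 2, so that is the treewidth.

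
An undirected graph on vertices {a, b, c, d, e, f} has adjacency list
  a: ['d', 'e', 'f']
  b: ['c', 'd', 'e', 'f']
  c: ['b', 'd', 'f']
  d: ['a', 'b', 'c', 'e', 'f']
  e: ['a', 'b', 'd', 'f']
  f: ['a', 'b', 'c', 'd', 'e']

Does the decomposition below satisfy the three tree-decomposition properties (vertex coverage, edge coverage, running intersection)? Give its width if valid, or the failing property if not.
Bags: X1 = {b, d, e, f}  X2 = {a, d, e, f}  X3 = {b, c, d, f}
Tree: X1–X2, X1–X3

Yes; width 3.

Vertex coverage: the bags together contain {a, b, c, d, e, f}, the full vertex set. Edge coverage: each edge of G has both endpoints in at least one bag. Running intersection: for every vertex, the bags containing it form a connected subtree. All three properties hold, so this is a valid tree decomposition of width max|bag| − 1 = 3, and hence tw(G) ≤ 3.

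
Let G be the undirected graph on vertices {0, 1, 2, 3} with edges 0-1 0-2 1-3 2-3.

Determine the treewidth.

2

A width-2 tree decomposition is:
Bags: B1 = {1, 2, 3}  B2 = {0, 1, 2}
Tree: B1–B2
Each bag holds 3 vertices, so the decomposition has width 2, which upper-bounds the treewidth. Since 1–3–2–0–1 is a cycle in G, G is not acyclic. Forests are exactly the graphs of treewidth ≤ 1, so tw(G) ≥ 2. The upper and lower bounds meet at 2, so that is the treewidth.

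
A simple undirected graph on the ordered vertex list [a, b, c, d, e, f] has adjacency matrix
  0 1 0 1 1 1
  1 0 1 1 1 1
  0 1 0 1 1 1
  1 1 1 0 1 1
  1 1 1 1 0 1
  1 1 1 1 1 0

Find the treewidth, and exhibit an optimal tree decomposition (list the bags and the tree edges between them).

Each bag holds 5 vertices, so the decomposition has width 4, which upper-bounds the treewidth. On the other hand G contains the 5-clique {b, c, d, e, f}. A clique must lie in a single bag of any decomposition, so no decomposition can have width below 4. The upper and lower bounds meet at 4, so that is the treewidth.

Treewidth 4.
One such decomposition:
Bags: B1 = {b, c, d, e, f}  B2 = {a, b, d, e, f}
Tree: B1–B2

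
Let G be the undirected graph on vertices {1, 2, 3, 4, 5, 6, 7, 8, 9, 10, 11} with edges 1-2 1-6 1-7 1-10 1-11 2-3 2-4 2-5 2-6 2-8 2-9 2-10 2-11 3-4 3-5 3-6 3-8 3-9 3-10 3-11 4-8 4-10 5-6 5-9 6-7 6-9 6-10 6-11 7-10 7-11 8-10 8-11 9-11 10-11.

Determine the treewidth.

4

A width-4 tree decomposition is:
Bags: B1 = {2, 3, 8, 10, 11}  B2 = {2, 3, 6, 10, 11}  B3 = {2, 3, 6, 9, 11}  B4 = {1, 2, 6, 10, 11}  B5 = {2, 3, 4, 8, 10}  B6 = {1, 6, 7, 10, 11}  B7 = {2, 3, 5, 6, 9}
Tree: B1–B2, B2–B3, B2–B4, B1–B5, B4–B6, B3–B7
Every bag has size at most 5, so the width is 5 − 1 = 4 and tw(G) ≤ 4. On the other hand G contains the 5-clique {1, 2, 6, 10, 11}. A clique must lie in a single bag of any decomposition, so no decomposition can have width below 4. Therefore the treewidth is 4.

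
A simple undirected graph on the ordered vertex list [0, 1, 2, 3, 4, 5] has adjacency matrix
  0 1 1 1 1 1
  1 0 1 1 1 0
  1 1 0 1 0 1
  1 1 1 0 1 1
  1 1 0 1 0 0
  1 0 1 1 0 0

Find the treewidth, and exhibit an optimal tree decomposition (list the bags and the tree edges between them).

Each bag holds 4 vertices, so the decomposition has width 3, which upper-bounds the treewidth. On the other hand G contains the 4-clique {0, 1, 2, 3}. A clique must lie in a single bag of any decomposition, so no decomposition can have width below 3. The upper and lower bounds meet at 3, so that is the treewidth.

Treewidth 3.
Bags: B1 = {0, 1, 2, 3}  B2 = {0, 2, 3, 5}  B3 = {0, 1, 3, 4}
Tree: B1–B2, B1–B3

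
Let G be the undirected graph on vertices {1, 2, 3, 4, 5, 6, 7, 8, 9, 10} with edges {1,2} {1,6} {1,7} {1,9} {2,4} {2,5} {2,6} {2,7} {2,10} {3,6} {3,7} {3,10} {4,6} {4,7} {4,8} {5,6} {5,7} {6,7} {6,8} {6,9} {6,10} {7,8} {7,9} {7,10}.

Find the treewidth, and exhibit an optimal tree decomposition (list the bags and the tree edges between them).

Treewidth 3.
One such decomposition:
Bags: B1 = {1, 2, 6, 7}  B2 = {2, 6, 7, 10}  B3 = {2, 4, 6, 7}  B4 = {4, 6, 7, 8}  B5 = {3, 6, 7, 10}  B6 = {1, 6, 7, 9}  B7 = {2, 5, 6, 7}
Tree: B1–B2, B2–B3, B3–B4, B2–B5, B1–B6, B1–B7

Each bag holds 4 vertices, so the decomposition has width 3, which upper-bounds the treewidth. For the lower bound, the 4 vertices {4, 6, 7, 8} are pairwise adjacent, and any tree decomposition puts a clique entirely inside one bag — forcing width ≥ 3. The upper and lower bounds meet at 3, so that is the treewidth.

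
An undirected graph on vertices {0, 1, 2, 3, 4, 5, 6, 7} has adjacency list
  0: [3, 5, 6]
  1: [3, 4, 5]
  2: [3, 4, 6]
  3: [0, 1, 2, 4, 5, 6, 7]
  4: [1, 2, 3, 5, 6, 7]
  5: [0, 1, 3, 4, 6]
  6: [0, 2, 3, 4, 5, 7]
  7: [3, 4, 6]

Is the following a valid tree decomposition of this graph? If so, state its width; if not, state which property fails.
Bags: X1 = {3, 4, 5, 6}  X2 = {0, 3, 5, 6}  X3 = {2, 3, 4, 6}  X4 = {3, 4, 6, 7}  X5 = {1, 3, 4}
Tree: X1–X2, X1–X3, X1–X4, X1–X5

A tree decomposition must satisfy three properties: every vertex lies in some bag; for every edge, both endpoints lie together in some bag; and for every vertex, the bags containing it form a connected subtree. Here edge (5,1) lies in no bag, so the decomposition is invalid.

No — edge (5,1) lies in no bag.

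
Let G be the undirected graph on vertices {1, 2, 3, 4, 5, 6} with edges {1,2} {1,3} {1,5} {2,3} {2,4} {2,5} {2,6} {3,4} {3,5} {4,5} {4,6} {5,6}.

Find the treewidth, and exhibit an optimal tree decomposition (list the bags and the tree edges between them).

Treewidth 3.
One optimal decomposition is:
Bags: B1 = {1, 2, 3, 5}  B2 = {2, 3, 4, 5}  B3 = {2, 4, 5, 6}
Tree: B1–B2, B2–B3

The largest bag has 4 vertices, giving width 3; this decomposition certifies tw(G) ≤ 3. Conversely, {1, 2, 3, 5} is a clique of size 4, and the vertices of any clique must share a bag in every tree decomposition; so some bag has ≥ 4 vertices and tw(G) ≥ 3. The upper and lower bounds meet at 3, so that is the treewidth.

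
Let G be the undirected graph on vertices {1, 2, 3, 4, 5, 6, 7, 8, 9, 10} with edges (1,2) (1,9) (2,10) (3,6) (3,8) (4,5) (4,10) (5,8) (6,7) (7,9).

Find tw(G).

2

A width-2 tree decomposition is:
Bags: B1 = {4, 5, 10}  B2 = {5, 8, 10}  B3 = {3, 8, 10}  B4 = {3, 6, 10}  B5 = {6, 7, 10}  B6 = {7, 9, 10}  B7 = {1, 9, 10}  B8 = {1, 2, 10}
Tree: B1–B2, B2–B3, B3–B4, B4–B5, B5–B6, B6–B7, B7–B8
Each bag holds 3 vertices, so the decomposition has width 2, which upper-bounds the treewidth. The edges 10–4–5–8–3–6–7–9–1–2–10 form a cycle, so G is not a tree and its treewidth is at least 2. The upper and lower bounds meet at 2, so that is the treewidth.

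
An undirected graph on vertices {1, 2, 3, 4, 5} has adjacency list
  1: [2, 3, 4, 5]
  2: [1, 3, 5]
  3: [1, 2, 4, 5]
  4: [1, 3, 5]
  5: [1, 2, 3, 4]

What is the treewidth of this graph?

3

A width-3 tree decomposition is:
Bags: B1 = {1, 3, 4, 5}  B2 = {1, 2, 3, 5}
Tree: B1–B2
The largest bag has 4 vertices, giving width 3; this decomposition certifies tw(G) ≤ 3. Conversely, {1, 2, 3, 5} is a clique of size 4, and the vertices of any clique must share a bag in every tree decomposition; so some bag has ≥ 4 vertices and tw(G) ≥ 3. The upper and lower bounds meet at 3, so that is the treewidth.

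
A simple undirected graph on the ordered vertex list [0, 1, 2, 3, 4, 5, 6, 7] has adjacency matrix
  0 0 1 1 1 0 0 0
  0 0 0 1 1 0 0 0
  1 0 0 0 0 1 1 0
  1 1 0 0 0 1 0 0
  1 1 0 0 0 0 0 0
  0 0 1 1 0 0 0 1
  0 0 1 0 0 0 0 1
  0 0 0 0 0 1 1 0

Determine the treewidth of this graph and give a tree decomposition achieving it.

Treewidth 2.
One such decomposition:
Bags: B1 = {1, 3, 4}  B2 = {0, 3, 4}  B3 = {0, 3, 5}  B4 = {0, 2, 5}  B5 = {2, 5, 7}  B6 = {2, 6, 7}
Tree: B1–B2, B2–B3, B3–B4, B4–B5, B5–B6

Each bag holds 3 vertices, so the decomposition has width 2, which upper-bounds the treewidth. The edges 1–4–0–3–1 form a cycle, so G is not a tree and its treewidth is at least 2. The upper and lower bounds meet at 2, so that is the treewidth.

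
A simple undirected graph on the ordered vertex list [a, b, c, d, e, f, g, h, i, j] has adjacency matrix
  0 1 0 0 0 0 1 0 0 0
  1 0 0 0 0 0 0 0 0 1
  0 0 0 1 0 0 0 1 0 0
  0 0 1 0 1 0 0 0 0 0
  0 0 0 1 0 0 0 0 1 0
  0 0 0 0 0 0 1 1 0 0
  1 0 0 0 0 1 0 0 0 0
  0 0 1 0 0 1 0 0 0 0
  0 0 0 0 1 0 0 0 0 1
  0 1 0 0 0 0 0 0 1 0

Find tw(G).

2

A width-2 tree decomposition is:
Bags: B1 = {a, f, g}  B2 = {a, b, f}  B3 = {b, f, j}  B4 = {f, i, j}  B5 = {e, f, i}  B6 = {d, e, f}  B7 = {c, d, f}  B8 = {c, f, h}
Tree: B1–B2, B2–B3, B3–B4, B4–B5, B5–B6, B6–B7, B7–B8
The largest bag has 3 vertices, giving width 2; this decomposition certifies tw(G) ≤ 2. For the lower bound, G contains the cycle f–g–a–b–j–i–e–d–c–h–f, so G is not a forest; only forests have treewidth ≤ 1, hence tw(G) ≥ 2. The upper and lower bounds meet at 2, so that is the treewidth.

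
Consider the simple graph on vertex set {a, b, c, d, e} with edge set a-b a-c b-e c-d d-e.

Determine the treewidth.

A width-2 tree decomposition is:
Bags: B1 = {a, c, d}  B2 = {a, b, d}  B3 = {b, d, e}
Tree: B1–B2, B2–B3
The largest bag has 3 vertices, giving width 2; this decomposition certifies tw(G) ≤ 2. The edges d–c–a–b–e–d form a cycle, so G is not a tree and its treewidth is at least 2. Combining the bounds, tw(G) = 2.

2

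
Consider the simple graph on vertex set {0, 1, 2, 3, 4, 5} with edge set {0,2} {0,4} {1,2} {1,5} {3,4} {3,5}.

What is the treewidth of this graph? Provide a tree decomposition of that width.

Each bag holds 3 vertices, so the decomposition has width 2, which upper-bounds the treewidth. Since 3–5–1–2–0–4–3 is a cycle in G, G is not acyclic. Forests are exactly the graphs of treewidth ≤ 1, so tw(G) ≥ 2. Hence tw(G) = 2 exactly.

Treewidth 2.
Bags: B1 = {1, 3, 5}  B2 = {1, 2, 3}  B3 = {0, 2, 3}  B4 = {0, 3, 4}
Tree: B1–B2, B2–B3, B3–B4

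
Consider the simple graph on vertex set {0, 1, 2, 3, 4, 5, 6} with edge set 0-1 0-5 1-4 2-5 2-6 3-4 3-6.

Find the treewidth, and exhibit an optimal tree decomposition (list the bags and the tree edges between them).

Treewidth 2.
One optimal decomposition is:
Bags: B1 = {0, 1, 5}  B2 = {1, 4, 5}  B3 = {3, 4, 5}  B4 = {3, 5, 6}  B5 = {2, 5, 6}
Tree: B1–B2, B2–B3, B3–B4, B4–B5

Every bag has size at most 3, so the width is 3 − 1 = 2 and tw(G) ≤ 2. The edges 5–0–1–4–3–6–2–5 form a cycle, so G is not a tree and its treewidth is at least 2. Hence tw(G) = 2 exactly.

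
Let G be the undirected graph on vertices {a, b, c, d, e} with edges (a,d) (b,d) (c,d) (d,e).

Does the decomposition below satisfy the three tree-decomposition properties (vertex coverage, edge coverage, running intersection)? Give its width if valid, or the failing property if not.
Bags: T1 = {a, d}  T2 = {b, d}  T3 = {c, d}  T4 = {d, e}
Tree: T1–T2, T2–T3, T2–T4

Yes; width 1.

Checking the three conditions: (i) the bags cover all of {a, b, c, d, e}; (ii) for each edge, some bag contains both endpoints; (iii) the bags containing any fixed vertex form a subtree. All hold, so the decomposition is valid with width 2 − 1 = 1.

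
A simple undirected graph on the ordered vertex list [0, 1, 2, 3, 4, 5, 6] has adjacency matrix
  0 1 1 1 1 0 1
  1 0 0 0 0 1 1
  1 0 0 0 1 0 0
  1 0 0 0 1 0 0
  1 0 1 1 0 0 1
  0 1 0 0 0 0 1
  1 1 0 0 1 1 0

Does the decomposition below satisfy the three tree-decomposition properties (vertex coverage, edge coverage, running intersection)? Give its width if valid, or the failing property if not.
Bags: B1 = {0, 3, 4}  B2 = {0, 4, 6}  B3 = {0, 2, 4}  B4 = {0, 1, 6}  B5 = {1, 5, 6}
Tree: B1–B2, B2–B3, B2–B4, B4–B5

Yes; width 2.

Checking the three conditions: (i) the bags cover all of {0, 1, 2, 3, 4, 5, 6}; (ii) for each edge, some bag contains both endpoints; (iii) the bags containing any fixed vertex form a subtree. All hold, so the decomposition is valid with width 3 − 1 = 2.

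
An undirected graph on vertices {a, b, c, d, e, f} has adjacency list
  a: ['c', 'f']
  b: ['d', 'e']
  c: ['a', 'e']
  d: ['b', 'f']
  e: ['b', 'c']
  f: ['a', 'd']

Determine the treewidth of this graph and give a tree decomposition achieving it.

The largest bag has 3 vertices, giving width 2; this decomposition certifies tw(G) ≤ 2. For the lower bound, G contains the cycle f–a–c–e–b–d–f, so G is not a forest; only forests have treewidth ≤ 1, hence tw(G) ≥ 2. Hence tw(G) = 2 exactly.

Treewidth 2.
One optimal decomposition is:
Bags: B1 = {a, c, f}  B2 = {c, e, f}  B3 = {b, e, f}  B4 = {b, d, f}
Tree: B1–B2, B2–B3, B3–B4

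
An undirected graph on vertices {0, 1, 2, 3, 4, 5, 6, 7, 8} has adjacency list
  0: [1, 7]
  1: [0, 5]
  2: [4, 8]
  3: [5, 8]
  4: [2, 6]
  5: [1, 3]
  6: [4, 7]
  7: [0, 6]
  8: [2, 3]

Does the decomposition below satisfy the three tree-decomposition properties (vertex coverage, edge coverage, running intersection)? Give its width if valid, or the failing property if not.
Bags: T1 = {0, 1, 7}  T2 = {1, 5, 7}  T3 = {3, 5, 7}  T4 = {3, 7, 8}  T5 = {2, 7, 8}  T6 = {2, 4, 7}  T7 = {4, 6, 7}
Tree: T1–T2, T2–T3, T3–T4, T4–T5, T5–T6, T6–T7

Yes; width 2.

Vertex coverage: the bags together contain {0, 1, 2, 3, 4, 5, 6, 7, 8}, the full vertex set. Edge coverage: each edge of G has both endpoints in at least one bag. Running intersection: for every vertex, the bags containing it form a connected subtree. All three properties hold, so this is a valid tree decomposition of width max|bag| − 1 = 2, and hence tw(G) ≤ 2.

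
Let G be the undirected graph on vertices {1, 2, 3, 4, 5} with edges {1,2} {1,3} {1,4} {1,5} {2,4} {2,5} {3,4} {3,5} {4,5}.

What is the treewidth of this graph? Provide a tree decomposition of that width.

Each bag holds 4 vertices, so the decomposition has width 3, which upper-bounds the treewidth. Conversely, {1, 2, 4, 5} is a clique of size 4, and the vertices of any clique must share a bag in every tree decomposition; so some bag has ≥ 4 vertices and tw(G) ≥ 3. Combining the bounds, tw(G) = 3.

Treewidth 3.
One such decomposition:
Bags: B1 = {1, 2, 4, 5}  B2 = {1, 3, 4, 5}
Tree: B1–B2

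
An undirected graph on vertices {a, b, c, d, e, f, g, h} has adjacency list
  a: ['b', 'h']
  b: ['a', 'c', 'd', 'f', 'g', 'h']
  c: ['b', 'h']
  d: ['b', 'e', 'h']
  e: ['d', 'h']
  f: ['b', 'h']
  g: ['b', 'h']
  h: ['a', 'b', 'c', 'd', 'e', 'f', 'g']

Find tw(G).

2

A width-2 tree decomposition is:
Bags: B1 = {b, d, h}  B2 = {b, f, h}  B3 = {a, b, h}  B4 = {b, c, h}  B5 = {b, g, h}  B6 = {d, e, h}
Tree: B1–B2, B1–B3, B1–B4, B4–B5, B1–B6
The largest bag has 3 vertices, giving width 2; this decomposition certifies tw(G) ≤ 2. Conversely, {d, e, h} is a clique of size 3, and the vertices of any clique must share a bag in every tree decomposition; so some bag has ≥ 3 vertices and tw(G) ≥ 2. Combining the bounds, tw(G) = 2.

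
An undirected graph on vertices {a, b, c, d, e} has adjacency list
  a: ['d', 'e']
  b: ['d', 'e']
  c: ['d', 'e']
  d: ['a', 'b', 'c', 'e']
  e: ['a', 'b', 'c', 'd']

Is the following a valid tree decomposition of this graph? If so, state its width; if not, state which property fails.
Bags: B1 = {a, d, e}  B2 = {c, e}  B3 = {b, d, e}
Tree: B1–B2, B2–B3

No — edge (d,c) lies in no bag.

A tree decomposition must satisfy three properties: every vertex lies in some bag; for every edge, both endpoints lie together in some bag; and for every vertex, the bags containing it form a connected subtree. Here edge (d,c) lies in no bag, so the decomposition is invalid.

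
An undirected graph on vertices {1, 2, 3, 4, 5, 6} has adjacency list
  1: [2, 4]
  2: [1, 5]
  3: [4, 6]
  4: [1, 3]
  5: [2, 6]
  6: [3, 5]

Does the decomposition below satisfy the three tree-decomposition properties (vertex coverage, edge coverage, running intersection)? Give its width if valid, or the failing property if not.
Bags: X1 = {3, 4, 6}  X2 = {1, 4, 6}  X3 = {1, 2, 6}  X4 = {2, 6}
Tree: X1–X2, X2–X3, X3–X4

A tree decomposition must satisfy three properties: every vertex lies in some bag; for every edge, both endpoints lie together in some bag; and for every vertex, the bags containing it form a connected subtree. Here vertex 5 appears in no bag, so the decomposition is invalid.

No — vertex 5 appears in no bag.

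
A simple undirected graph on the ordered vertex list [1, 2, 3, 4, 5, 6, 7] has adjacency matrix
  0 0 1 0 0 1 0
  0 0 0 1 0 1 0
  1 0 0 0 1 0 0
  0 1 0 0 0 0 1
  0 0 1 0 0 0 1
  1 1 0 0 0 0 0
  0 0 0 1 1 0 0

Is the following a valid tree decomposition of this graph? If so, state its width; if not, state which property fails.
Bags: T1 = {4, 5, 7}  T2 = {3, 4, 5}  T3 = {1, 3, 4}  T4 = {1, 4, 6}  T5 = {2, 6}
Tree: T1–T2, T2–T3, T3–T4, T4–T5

No — edge (4,2) lies in no bag.

A tree decomposition must satisfy three properties: every vertex lies in some bag; for every edge, both endpoints lie together in some bag; and for every vertex, the bags containing it form a connected subtree. Here edge (4,2) lies in no bag, so the decomposition is invalid.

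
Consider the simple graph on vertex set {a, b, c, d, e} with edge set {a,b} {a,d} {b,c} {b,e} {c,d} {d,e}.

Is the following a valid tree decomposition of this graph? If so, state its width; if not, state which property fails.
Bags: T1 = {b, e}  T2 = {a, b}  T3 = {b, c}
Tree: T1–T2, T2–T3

No — vertex d appears in no bag.

A tree decomposition must satisfy three properties: every vertex lies in some bag; for every edge, both endpoints lie together in some bag; and for every vertex, the bags containing it form a connected subtree. Here vertex d appears in no bag, so the decomposition is invalid.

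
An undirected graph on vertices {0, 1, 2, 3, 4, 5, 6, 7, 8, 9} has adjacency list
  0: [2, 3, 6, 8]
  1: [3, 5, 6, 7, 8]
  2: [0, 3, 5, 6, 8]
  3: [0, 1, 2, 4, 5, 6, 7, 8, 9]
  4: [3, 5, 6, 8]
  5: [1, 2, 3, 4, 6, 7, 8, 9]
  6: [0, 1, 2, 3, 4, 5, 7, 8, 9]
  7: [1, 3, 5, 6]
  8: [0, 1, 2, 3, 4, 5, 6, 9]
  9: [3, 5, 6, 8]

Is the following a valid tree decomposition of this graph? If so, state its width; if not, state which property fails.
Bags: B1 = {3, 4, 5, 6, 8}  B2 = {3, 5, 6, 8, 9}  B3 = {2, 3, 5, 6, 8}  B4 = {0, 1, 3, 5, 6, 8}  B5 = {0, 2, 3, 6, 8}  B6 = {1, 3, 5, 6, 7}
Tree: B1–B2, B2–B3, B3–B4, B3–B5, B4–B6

No — bags containing vertex 0 are not connected in the tree.

A tree decomposition must satisfy three properties: every vertex lies in some bag; for every edge, both endpoints lie together in some bag; and for every vertex, the bags containing it form a connected subtree. Here bags containing vertex 0 are not connected in the tree, so the decomposition is invalid.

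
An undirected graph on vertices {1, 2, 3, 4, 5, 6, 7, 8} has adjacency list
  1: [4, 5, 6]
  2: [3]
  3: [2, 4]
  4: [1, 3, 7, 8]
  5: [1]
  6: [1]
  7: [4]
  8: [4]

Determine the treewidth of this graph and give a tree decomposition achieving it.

The largest bag has 2 vertices, giving width 1; this decomposition certifies tw(G) ≤ 1. Any graph with an edge has treewidth ≥ 1, and G has the edge 4–3. Therefore the treewidth is 1.

Treewidth 1.
One optimal decomposition is:
Bags: B1 = {3, 4}  B2 = {4, 7}  B3 = {1, 4}  B4 = {2, 3}  B5 = {1, 5}  B6 = {1, 6}  B7 = {4, 8}
Tree: B1–B2, B1–B3, B1–B4, B3–B5, B5–B6, B3–B7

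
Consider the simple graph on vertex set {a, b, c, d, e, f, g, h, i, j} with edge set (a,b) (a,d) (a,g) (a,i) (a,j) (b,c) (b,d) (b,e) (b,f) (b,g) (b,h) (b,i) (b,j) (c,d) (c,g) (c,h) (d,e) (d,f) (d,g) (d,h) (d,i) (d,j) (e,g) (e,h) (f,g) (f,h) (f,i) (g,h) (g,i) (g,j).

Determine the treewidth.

4

A width-4 tree decomposition is:
Bags: B1 = {b, d, f, g, h}  B2 = {b, d, f, g, i}  B3 = {b, d, e, g, h}  B4 = {b, c, d, g, h}  B5 = {a, b, d, g, i}  B6 = {a, b, d, g, j}
Tree: B1–B2, B1–B3, B3–B4, B2–B5, B5–B6
Each bag holds 5 vertices, so the decomposition has width 4, which upper-bounds the treewidth. On the other hand G contains the 5-clique {a, b, d, g, j}. A clique must lie in a single bag of any decomposition, so no decomposition can have width below 4. Combining the bounds, tw(G) = 4.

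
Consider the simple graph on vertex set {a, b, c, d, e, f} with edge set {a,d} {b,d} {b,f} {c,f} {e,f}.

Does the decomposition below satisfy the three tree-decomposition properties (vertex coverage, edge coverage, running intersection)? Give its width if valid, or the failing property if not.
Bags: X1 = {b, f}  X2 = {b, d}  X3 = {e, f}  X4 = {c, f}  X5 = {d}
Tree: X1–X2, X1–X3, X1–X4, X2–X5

No — vertex a appears in no bag.

A tree decomposition must satisfy three properties: every vertex lies in some bag; for every edge, both endpoints lie together in some bag; and for every vertex, the bags containing it form a connected subtree. Here vertex a appears in no bag, so the decomposition is invalid.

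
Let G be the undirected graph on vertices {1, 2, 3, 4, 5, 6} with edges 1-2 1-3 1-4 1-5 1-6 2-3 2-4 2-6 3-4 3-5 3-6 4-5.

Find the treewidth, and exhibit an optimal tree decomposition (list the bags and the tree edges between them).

Treewidth 3.
Bags: B1 = {1, 2, 3, 4}  B2 = {1, 3, 4, 5}  B3 = {1, 2, 3, 6}
Tree: B1–B2, B1–B3

The largest bag has 4 vertices, giving width 3; this decomposition certifies tw(G) ≤ 3. Conversely, {1, 2, 3, 4} is a clique of size 4, and the vertices of any clique must share a bag in every tree decomposition; so some bag has ≥ 4 vertices and tw(G) ≥ 3. Hence tw(G) = 3 exactly.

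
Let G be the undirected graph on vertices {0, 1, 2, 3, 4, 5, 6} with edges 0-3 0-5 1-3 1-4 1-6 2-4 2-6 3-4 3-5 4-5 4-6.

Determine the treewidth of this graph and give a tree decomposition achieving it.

Each bag holds 3 vertices, so the decomposition has width 2, which upper-bounds the treewidth. For the lower bound, the 3 vertices {0, 3, 5} are pairwise adjacent, and any tree decomposition puts a clique entirely inside one bag — forcing width ≥ 2. Hence tw(G) = 2 exactly.

Treewidth 2.
Bags: B1 = {1, 3, 4}  B2 = {1, 4, 6}  B3 = {2, 4, 6}  B4 = {3, 4, 5}  B5 = {0, 3, 5}
Tree: B1–B2, B2–B3, B1–B4, B4–B5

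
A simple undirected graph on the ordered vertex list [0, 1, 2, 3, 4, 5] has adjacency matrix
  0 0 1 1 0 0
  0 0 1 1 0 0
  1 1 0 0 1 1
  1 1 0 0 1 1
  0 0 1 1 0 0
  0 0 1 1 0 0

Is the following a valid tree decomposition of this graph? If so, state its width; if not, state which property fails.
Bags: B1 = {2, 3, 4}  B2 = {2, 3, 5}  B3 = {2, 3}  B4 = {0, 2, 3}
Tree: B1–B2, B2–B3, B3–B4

No — vertex 1 appears in no bag.

A tree decomposition must satisfy three properties: every vertex lies in some bag; for every edge, both endpoints lie together in some bag; and for every vertex, the bags containing it form a connected subtree. Here vertex 1 appears in no bag, so the decomposition is invalid.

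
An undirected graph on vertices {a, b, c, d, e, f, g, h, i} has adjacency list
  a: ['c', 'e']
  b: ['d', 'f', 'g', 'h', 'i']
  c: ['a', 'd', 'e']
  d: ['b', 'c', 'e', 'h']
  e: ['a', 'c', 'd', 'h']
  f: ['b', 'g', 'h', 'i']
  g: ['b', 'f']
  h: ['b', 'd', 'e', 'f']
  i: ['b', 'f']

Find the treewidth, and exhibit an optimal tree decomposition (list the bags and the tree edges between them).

Treewidth 2.
Bags: B1 = {d, e, h}  B2 = {b, d, h}  B3 = {b, f, h}  B4 = {c, d, e}  B5 = {a, c, e}  B6 = {b, f, i}  B7 = {b, f, g}
Tree: B1–B2, B2–B3, B1–B4, B4–B5, B3–B6, B6–B7

Every bag has size at most 3, so the width is 3 − 1 = 2 and tw(G) ≤ 2. Conversely, {d, e, h} is a clique of size 3, and the vertices of any clique must share a bag in every tree decomposition; so some bag has ≥ 3 vertices and tw(G) ≥ 2. Combining the bounds, tw(G) = 2.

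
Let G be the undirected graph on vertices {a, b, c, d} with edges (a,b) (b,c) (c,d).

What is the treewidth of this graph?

1

A width-1 tree decomposition is:
Bags: B1 = {c, d}  B2 = {b, c}  B3 = {a, b}
Tree: B1–B2, B2–B3
Every bag has size at most 2, so the width is 2 − 1 = 1 and tw(G) ≤ 1. G has an edge, so its treewidth is at least 1. The upper and lower bounds meet at 1, so that is the treewidth.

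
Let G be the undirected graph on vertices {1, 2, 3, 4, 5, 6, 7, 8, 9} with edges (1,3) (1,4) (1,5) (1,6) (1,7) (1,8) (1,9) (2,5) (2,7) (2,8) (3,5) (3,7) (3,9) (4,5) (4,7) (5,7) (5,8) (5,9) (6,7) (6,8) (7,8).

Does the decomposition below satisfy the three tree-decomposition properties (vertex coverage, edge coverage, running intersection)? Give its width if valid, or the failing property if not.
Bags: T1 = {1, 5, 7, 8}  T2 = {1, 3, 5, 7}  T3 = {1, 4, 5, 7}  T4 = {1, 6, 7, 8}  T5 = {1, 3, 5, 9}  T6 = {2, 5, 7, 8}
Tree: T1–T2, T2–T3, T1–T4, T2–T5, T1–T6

Vertex coverage: the bags together contain {1, 2, 3, 4, 5, 6, 7, 8, 9}, the full vertex set. Edge coverage: each edge of G has both endpoints in at least one bag. Running intersection: for every vertex, the bags containing it form a connected subtree. All three properties hold, so this is a valid tree decomposition of width max|bag| − 1 = 3, and hence tw(G) ≤ 3.

Yes; width 3.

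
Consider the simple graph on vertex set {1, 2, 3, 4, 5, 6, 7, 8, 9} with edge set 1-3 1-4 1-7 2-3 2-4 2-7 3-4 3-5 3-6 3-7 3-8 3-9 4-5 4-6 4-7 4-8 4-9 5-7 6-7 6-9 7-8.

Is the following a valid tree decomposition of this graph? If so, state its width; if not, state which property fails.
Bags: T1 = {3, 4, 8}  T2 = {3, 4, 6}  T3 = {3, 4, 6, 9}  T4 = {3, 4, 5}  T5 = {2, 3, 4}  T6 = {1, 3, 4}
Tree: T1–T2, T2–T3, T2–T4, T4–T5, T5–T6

No — vertex 7 appears in no bag.

A tree decomposition must satisfy three properties: every vertex lies in some bag; for every edge, both endpoints lie together in some bag; and for every vertex, the bags containing it form a connected subtree. Here vertex 7 appears in no bag, so the decomposition is invalid.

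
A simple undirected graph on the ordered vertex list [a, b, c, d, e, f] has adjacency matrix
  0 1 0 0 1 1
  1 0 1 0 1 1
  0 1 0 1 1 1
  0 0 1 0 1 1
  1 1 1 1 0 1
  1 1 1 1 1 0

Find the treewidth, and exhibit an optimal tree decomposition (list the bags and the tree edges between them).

Treewidth 3.
One optimal decomposition is:
Bags: B1 = {b, c, e, f}  B2 = {c, d, e, f}  B3 = {a, b, e, f}
Tree: B1–B2, B1–B3

The largest bag has 4 vertices, giving width 3; this decomposition certifies tw(G) ≤ 3. On the other hand G contains the 4-clique {c, d, e, f}. A clique must lie in a single bag of any decomposition, so no decomposition can have width below 3. Combining the bounds, tw(G) = 3.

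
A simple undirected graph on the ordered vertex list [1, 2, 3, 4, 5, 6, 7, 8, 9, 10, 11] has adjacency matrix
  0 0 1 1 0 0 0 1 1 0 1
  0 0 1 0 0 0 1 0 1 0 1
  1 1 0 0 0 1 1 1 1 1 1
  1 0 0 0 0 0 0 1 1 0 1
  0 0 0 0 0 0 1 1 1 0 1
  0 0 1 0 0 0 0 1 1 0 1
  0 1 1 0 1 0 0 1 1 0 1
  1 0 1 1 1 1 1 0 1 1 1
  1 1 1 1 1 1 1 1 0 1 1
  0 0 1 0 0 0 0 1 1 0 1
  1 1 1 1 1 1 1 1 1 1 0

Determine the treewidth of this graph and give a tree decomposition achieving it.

Each bag holds 5 vertices, so the decomposition has width 4, which upper-bounds the treewidth. For the lower bound, the 5 vertices {1, 3, 8, 9, 11} are pairwise adjacent, and any tree decomposition puts a clique entirely inside one bag — forcing width ≥ 4. The upper and lower bounds meet at 4, so that is the treewidth.

Treewidth 4.
Bags: B1 = {3, 6, 8, 9, 11}  B2 = {3, 7, 8, 9, 11}  B3 = {1, 3, 8, 9, 11}  B4 = {1, 4, 8, 9, 11}  B5 = {3, 8, 9, 10, 11}  B6 = {5, 7, 8, 9, 11}  B7 = {2, 3, 7, 9, 11}
Tree: B1–B2, B2–B3, B3–B4, B1–B5, B2–B6, B2–B7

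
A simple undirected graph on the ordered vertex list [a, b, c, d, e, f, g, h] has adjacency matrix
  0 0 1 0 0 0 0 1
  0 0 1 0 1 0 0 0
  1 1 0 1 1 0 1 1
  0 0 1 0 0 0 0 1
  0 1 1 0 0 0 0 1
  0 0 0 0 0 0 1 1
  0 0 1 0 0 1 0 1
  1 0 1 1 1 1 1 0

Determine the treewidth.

A width-2 tree decomposition is:
Bags: B1 = {a, c, h}  B2 = {c, e, h}  B3 = {c, d, h}  B4 = {c, g, h}  B5 = {b, c, e}  B6 = {f, g, h}
Tree: B1–B2, B1–B3, B2–B4, B2–B5, B4–B6
The largest bag has 3 vertices, giving width 2; this decomposition certifies tw(G) ≤ 2. On the other hand G contains the 3-clique {c, d, h}. A clique must lie in a single bag of any decomposition, so no decomposition can have width below 2. Combining the bounds, tw(G) = 2.

2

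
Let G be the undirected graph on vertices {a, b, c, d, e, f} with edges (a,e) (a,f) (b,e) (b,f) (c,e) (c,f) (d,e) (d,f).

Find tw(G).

2

A width-2 tree decomposition is:
Bags: B1 = {c, e, f}  B2 = {a, e, f}  B3 = {d, e, f}  B4 = {b, e, f}
Tree: B1–B2, B2–B3, B3–B4
The largest bag has 3 vertices, giving width 2; this decomposition certifies tw(G) ≤ 2. The edges c–f–a–e–c form a cycle, so G is not a tree and its treewidth is at least 2. Therefore the treewidth is 2.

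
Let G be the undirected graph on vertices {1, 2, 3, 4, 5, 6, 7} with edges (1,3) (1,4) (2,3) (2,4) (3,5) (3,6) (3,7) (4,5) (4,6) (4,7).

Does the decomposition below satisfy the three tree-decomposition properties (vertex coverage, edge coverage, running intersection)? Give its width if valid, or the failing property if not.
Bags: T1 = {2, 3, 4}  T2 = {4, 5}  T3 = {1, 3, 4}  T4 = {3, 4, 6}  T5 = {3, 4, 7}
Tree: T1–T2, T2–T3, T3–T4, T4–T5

No — edge (3,5) lies in no bag.

A tree decomposition must satisfy three properties: every vertex lies in some bag; for every edge, both endpoints lie together in some bag; and for every vertex, the bags containing it form a connected subtree. Here edge (3,5) lies in no bag, so the decomposition is invalid.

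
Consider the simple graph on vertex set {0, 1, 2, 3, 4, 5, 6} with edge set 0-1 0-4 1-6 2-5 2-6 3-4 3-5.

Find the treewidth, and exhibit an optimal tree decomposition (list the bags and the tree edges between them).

Treewidth 2.
One optimal decomposition is:
Bags: B1 = {0, 1, 6}  B2 = {0, 4, 6}  B3 = {3, 4, 6}  B4 = {3, 5, 6}  B5 = {2, 5, 6}
Tree: B1–B2, B2–B3, B3–B4, B4–B5

The largest bag has 3 vertices, giving width 2; this decomposition certifies tw(G) ≤ 2. For the lower bound, G contains the cycle 6–1–0–4–3–5–2–6, so G is not a forest; only forests have treewidth ≤ 1, hence tw(G) ≥ 2. The upper and lower bounds meet at 2, so that is the treewidth.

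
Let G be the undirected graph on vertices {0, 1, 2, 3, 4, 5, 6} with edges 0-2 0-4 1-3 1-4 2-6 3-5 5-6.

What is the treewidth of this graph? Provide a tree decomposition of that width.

Treewidth 2.
One optimal decomposition is:
Bags: B1 = {2, 5, 6}  B2 = {2, 3, 5}  B3 = {1, 2, 3}  B4 = {1, 2, 4}  B5 = {0, 2, 4}
Tree: B1–B2, B2–B3, B3–B4, B4–B5

Each bag holds 3 vertices, so the decomposition has width 2, which upper-bounds the treewidth. For the lower bound, G contains the cycle 2–6–5–3–1–4–0–2, so G is not a forest; only forests have treewidth ≤ 1, hence tw(G) ≥ 2. Hence tw(G) = 2 exactly.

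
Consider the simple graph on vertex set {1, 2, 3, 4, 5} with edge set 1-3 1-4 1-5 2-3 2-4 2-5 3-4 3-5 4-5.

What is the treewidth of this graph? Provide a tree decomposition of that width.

Every bag has size at most 4, so the width is 4 − 1 = 3 and tw(G) ≤ 3. On the other hand G contains the 4-clique {1, 3, 4, 5}. A clique must lie in a single bag of any decomposition, so no decomposition can have width below 3. The upper and lower bounds meet at 3, so that is the treewidth.

Treewidth 3.
One such decomposition:
Bags: B1 = {1, 3, 4, 5}  B2 = {2, 3, 4, 5}
Tree: B1–B2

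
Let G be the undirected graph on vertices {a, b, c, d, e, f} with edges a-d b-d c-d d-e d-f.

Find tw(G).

1

A width-1 tree decomposition is:
Bags: B1 = {b, d}  B2 = {c, d}  B3 = {a, d}  B4 = {d, f}  B5 = {d, e}
Tree: B1–B2, B1–B3, B1–B4, B3–B5
Every bag has size at most 2, so the width is 2 − 1 = 1 and tw(G) ≤ 1. Any graph with an edge has treewidth ≥ 1, and G has the edge d–b. Combining the bounds, tw(G) = 1.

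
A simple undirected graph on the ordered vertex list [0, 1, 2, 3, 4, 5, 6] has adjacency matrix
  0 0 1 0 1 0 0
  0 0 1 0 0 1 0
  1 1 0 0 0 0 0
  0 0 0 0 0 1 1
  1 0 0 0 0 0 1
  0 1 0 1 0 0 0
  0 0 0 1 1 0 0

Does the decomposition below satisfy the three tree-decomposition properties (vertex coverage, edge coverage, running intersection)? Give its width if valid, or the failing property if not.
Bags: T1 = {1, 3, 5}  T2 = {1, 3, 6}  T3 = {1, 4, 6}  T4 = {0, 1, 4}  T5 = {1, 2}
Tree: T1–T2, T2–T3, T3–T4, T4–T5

A tree decomposition must satisfy three properties: every vertex lies in some bag; for every edge, both endpoints lie together in some bag; and for every vertex, the bags containing it form a connected subtree. Here edge (0,2) lies in no bag, so the decomposition is invalid.

No — edge (0,2) lies in no bag.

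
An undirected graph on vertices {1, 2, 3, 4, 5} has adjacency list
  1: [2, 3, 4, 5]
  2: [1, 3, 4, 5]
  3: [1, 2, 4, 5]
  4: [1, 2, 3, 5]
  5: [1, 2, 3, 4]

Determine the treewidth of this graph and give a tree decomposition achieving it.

With just one bag of size 5, the width is 5 − 1 = 4, so tw(G) ≤ 4. For the lower bound, the 5 vertices {1, 2, 3, 4, 5} are pairwise adjacent, and any tree decomposition puts a clique entirely inside one bag — forcing width ≥ 4. Combining the bounds, tw(G) = 4.

Treewidth 4.
One such decomposition:
Bags: B1 = {1, 2, 3, 4, 5}
Tree: (single bag)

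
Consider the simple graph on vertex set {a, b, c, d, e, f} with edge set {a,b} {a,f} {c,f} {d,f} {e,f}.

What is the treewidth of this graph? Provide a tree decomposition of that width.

The largest bag has 2 vertices, giving width 1; this decomposition certifies tw(G) ≤ 1. Since G has at least one edge (e.g. f–a), it is not an edgeless graph, so tw(G) ≥ 1. The upper and lower bounds meet at 1, so that is the treewidth.

Treewidth 1.
Bags: B1 = {a, f}  B2 = {a, b}  B3 = {c, f}  B4 = {e, f}  B5 = {d, f}
Tree: B1–B2, B1–B3, B1–B4, B4–B5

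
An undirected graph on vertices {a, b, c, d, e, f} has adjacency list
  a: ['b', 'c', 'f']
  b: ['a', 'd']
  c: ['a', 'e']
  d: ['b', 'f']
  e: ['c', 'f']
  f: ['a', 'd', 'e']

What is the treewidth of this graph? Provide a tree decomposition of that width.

Each bag holds 3 vertices, so the decomposition has width 2, which upper-bounds the treewidth. The edges b–d–f–a–b form a cycle, so G is not a tree and its treewidth is at least 2. The upper and lower bounds meet at 2, so that is the treewidth.

Treewidth 2.
One such decomposition:
Bags: B1 = {a, b, d}  B2 = {a, d, f}  B3 = {a, c, f}  B4 = {c, e, f}
Tree: B1–B2, B2–B3, B3–B4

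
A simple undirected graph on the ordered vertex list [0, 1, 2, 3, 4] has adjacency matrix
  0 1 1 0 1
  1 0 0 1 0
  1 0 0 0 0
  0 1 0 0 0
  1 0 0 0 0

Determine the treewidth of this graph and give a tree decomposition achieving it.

Treewidth 1.
One optimal decomposition is:
Bags: B1 = {0, 2}  B2 = {0, 4}  B3 = {0, 1}  B4 = {1, 3}
Tree: B1–B2, B1–B3, B3–B4

Each bag holds 2 vertices, so the decomposition has width 1, which upper-bounds the treewidth. Any graph with an edge has treewidth ≥ 1, and G has the edge 2–0. The upper and lower bounds meet at 1, so that is the treewidth.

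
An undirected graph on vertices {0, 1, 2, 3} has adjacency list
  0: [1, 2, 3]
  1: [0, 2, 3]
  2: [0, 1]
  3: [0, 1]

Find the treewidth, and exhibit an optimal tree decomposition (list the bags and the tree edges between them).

Each bag holds 3 vertices, so the decomposition has width 2, which upper-bounds the treewidth. On the other hand G contains the 3-clique {0, 1, 2}. A clique must lie in a single bag of any decomposition, so no decomposition can have width below 2. Therefore the treewidth is 2.

Treewidth 2.
One such decomposition:
Bags: B1 = {0, 1, 3}  B2 = {0, 1, 2}
Tree: B1–B2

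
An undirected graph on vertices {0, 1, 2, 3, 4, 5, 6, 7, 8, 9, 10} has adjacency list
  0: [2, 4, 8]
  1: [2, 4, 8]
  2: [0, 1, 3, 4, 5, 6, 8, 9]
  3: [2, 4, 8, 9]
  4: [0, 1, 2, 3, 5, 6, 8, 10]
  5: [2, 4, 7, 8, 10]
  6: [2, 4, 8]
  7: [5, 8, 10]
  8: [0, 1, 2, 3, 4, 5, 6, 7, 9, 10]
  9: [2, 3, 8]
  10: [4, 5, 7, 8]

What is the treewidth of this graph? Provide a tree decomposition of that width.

Treewidth 3.
One such decomposition:
Bags: B1 = {2, 3, 4, 8}  B2 = {2, 4, 6, 8}  B3 = {2, 3, 8, 9}  B4 = {2, 4, 5, 8}  B5 = {4, 5, 8, 10}  B6 = {5, 7, 8, 10}  B7 = {1, 2, 4, 8}  B8 = {0, 2, 4, 8}
Tree: B1–B2, B1–B3, B1–B4, B4–B5, B5–B6, B2–B7, B1–B8

The largest bag has 4 vertices, giving width 3; this decomposition certifies tw(G) ≤ 3. On the other hand G contains the 4-clique {2, 3, 8, 9}. A clique must lie in a single bag of any decomposition, so no decomposition can have width below 3. Combining the bounds, tw(G) = 3.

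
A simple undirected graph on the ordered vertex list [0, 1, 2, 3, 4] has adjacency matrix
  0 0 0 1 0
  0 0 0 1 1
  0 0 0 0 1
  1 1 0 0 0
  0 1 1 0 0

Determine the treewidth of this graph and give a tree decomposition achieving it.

The largest bag has 2 vertices, giving width 1; this decomposition certifies tw(G) ≤ 1. G has an edge, so its treewidth is at least 1. Therefore the treewidth is 1.

Treewidth 1.
Bags: B1 = {0, 3}  B2 = {1, 3}  B3 = {1, 4}  B4 = {2, 4}
Tree: B1–B2, B2–B3, B3–B4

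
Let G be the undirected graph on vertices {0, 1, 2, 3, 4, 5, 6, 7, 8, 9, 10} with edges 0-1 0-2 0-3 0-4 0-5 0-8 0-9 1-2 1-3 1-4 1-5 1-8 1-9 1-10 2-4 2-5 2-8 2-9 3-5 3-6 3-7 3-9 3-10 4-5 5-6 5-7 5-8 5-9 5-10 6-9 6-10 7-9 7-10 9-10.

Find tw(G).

4

A width-4 tree decomposition is:
Bags: B1 = {0, 1, 3, 5, 9}  B2 = {0, 1, 2, 5, 9}  B3 = {1, 3, 5, 9, 10}  B4 = {3, 5, 6, 9, 10}  B5 = {0, 1, 2, 4, 5}  B6 = {3, 5, 7, 9, 10}  B7 = {0, 1, 2, 5, 8}
Tree: B1–B2, B1–B3, B3–B4, B2–B5, B3–B6, B2–B7
Each bag holds 5 vertices, so the decomposition has width 4, which upper-bounds the treewidth. On the other hand G contains the 5-clique {0, 1, 2, 5, 8}. A clique must lie in a single bag of any decomposition, so no decomposition can have width below 4. Combining the bounds, tw(G) = 4.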